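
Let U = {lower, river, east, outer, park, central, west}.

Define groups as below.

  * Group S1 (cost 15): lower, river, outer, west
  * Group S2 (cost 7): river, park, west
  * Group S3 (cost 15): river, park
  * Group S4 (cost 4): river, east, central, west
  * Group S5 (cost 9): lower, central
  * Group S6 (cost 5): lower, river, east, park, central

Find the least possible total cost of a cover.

S1, S6 together cover every point (S1 ∪ S6 = {lower, river, east, outer, park, central, west}); total cost 15 + 5 = 20.
The greedy pick S4, S6, S1 costs 24; no covering selection beats 20.

20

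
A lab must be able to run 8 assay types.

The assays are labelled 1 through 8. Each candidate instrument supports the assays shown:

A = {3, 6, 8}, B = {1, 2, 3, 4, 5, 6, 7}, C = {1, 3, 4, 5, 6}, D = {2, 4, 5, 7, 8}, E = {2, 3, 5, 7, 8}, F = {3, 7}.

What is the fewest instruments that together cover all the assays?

2

C and D together: C ∪ D = {1, 2, 3, 4, 5, 6, 7, 8} — every assay is covered.
No single instrument has all 8 assays (the largest, B, has 7), so 2 is optimal.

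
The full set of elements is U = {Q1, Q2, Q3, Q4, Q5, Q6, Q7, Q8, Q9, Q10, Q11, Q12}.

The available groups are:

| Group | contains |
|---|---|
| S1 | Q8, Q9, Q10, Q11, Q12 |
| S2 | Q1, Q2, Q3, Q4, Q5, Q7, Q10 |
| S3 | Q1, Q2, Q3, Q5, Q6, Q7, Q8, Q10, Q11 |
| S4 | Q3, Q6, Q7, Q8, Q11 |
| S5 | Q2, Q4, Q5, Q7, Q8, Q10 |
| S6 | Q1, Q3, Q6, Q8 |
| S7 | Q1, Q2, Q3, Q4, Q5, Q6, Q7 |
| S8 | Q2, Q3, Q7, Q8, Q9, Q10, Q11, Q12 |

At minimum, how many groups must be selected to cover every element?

2

Take {S1, S7}. Their union is {Q1, Q2, Q3, Q4, Q5, Q6, Q7, Q8, Q9, Q10, Q11, Q12}, which is all 12 elements.
No single group has all 12 elements (the largest, S3, has 9), so 2 is optimal.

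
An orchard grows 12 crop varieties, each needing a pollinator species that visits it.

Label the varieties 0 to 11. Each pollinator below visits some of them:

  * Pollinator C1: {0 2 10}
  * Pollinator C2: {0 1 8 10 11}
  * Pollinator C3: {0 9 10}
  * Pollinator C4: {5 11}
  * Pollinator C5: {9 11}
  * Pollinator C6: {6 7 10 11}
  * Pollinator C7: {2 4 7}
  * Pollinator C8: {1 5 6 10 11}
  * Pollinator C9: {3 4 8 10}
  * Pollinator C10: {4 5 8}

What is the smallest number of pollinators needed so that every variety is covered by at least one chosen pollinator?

4

C3 and C7 and C8 and C9 together: C3 ∪ C7 ∪ C8 ∪ C9 = {0, 1, 2, 3, 4, 5, 6, 7, 8, 9, 10, 11} — every variety is covered.
No 3 of the 10 pollinators cover everything (all 120 combinations miss at least one variety), so 4 is optimal.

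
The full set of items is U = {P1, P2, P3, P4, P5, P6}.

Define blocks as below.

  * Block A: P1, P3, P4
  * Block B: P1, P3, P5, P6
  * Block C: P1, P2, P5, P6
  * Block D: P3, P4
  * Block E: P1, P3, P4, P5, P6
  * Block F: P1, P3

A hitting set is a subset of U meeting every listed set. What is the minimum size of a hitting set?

2

The 2 items {P3, P5} hit every block.
The blocks C, D are pairwise disjoint, so any hitting set needs a separate item for each — at least 2. Hence 2 is optimal.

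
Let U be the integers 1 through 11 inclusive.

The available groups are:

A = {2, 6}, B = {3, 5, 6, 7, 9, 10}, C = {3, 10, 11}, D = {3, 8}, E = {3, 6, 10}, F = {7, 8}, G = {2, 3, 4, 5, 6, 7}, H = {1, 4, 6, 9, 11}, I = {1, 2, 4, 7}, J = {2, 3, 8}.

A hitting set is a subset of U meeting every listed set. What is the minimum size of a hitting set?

Take T = {3, 6, 7}. Each listed group contains at least one of these, so T is a hitting set of size 3.
The groups A, C, F are pairwise disjoint, so any hitting set needs a separate item for each — at least 3. Hence 3 is optimal.

3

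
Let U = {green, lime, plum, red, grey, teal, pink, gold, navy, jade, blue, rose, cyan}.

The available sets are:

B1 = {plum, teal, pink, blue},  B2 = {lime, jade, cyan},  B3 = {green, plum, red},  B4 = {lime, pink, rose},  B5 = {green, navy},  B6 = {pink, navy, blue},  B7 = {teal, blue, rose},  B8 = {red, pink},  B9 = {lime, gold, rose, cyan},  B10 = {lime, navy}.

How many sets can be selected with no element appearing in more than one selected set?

4

B2, B5, B7, B8 are pairwise disjoint (B2={lime,jade,cyan}; B5={green,navy}; B7={teal,blue,rose}; B8={red,pink}).
Every remaining set overlaps one of these, and no 5 of the listed sets are pairwise disjoint, so 4 is the maximum.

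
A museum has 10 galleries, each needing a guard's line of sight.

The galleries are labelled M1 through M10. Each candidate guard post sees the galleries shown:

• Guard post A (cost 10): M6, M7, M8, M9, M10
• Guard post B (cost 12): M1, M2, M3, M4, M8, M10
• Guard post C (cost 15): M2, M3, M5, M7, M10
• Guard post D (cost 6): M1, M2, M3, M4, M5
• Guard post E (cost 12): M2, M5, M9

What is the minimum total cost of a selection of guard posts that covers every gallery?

A, D together cover every gallery (A ∪ D = {M1, M2, M3, M4, M5, M6, M7, M8, M9, M10}); total cost 10 + 6 = 16.
No covering selection has total cost below 16.

16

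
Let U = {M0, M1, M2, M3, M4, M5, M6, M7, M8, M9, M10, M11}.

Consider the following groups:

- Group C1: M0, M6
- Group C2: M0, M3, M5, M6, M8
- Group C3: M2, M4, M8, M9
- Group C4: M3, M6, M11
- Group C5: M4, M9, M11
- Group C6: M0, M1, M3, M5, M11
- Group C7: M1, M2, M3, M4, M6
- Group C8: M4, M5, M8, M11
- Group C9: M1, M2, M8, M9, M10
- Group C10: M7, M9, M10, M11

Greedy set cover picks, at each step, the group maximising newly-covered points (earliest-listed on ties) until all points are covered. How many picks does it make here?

4

Greedy: pick C2 (covers 5 new) → pick C9 (covers 4 new) → pick C5 (covers 2 new) → pick C10 (covers 1 new). Total picks: 4.
(The true minimum cover uses only 3 groups, so greedy is not optimal here.)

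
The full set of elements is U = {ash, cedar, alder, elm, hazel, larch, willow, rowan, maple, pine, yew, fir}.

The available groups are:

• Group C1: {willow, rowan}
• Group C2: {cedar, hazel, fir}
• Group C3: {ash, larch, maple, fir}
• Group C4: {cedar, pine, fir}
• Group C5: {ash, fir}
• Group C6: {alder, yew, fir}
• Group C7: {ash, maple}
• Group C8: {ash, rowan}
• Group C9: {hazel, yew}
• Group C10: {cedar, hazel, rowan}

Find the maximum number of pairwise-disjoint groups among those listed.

C1, C4, C7, C9 are pairwise disjoint (C1={willow,rowan}; C4={cedar,pine,fir}; C7={ash,maple}; C9={hazel,yew}).
Every remaining group overlaps one of these, and no 5 of the listed groups are pairwise disjoint, so 4 is the maximum.

4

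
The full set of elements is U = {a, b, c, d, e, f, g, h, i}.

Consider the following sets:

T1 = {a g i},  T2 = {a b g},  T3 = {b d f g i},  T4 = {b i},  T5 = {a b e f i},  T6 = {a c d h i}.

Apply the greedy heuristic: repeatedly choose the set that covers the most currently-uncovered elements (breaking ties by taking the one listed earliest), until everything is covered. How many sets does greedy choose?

3

Greedy: pick T3 (covers 5 new) → pick T6 (covers 3 new) → pick T5 (covers 1 new). Total picks: 3.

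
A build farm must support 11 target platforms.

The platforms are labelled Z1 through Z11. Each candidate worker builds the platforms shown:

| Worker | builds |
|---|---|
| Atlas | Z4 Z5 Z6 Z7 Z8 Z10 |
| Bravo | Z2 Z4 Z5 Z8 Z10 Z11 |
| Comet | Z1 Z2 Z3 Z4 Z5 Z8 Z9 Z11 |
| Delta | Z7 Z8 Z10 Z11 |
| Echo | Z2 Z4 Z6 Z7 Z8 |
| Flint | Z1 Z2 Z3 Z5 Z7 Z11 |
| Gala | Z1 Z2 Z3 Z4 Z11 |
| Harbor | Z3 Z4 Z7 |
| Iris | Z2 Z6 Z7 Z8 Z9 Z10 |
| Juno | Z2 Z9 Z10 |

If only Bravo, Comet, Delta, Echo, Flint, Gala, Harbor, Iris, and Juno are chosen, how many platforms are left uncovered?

Union of Bravo, Comet, Delta, Echo, Flint, Gala, Harbor, Iris, Juno = {Z1, Z2, Z3, Z4, Z5, Z6, Z7, Z8, Z9, Z10, Z11} — that's every platform, so 0 are uncovered.

0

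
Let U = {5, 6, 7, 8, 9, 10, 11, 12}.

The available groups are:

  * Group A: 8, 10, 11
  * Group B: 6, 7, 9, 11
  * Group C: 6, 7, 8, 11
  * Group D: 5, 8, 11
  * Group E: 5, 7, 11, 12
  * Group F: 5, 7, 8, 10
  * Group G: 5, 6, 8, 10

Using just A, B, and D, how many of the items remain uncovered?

1

Union of A, B, D = {5, 6, 7, 8, 9, 10, 11}.
Not covered: 12 — 1 item.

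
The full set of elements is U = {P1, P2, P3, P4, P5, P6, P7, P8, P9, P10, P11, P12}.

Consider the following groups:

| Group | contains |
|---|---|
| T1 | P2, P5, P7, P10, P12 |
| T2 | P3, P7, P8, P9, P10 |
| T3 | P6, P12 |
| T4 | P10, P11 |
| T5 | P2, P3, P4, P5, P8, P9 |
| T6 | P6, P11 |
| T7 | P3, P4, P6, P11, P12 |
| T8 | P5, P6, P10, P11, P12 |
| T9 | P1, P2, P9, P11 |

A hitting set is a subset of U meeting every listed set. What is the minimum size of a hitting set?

Take H = {P2, P6, P10}. Each listed group contains at least one of these, so H is a hitting set of size 3.
The groups T3, T4, T5 are pairwise disjoint, so any hitting set needs a separate element for each — at least 3. Hence 3 is optimal.

3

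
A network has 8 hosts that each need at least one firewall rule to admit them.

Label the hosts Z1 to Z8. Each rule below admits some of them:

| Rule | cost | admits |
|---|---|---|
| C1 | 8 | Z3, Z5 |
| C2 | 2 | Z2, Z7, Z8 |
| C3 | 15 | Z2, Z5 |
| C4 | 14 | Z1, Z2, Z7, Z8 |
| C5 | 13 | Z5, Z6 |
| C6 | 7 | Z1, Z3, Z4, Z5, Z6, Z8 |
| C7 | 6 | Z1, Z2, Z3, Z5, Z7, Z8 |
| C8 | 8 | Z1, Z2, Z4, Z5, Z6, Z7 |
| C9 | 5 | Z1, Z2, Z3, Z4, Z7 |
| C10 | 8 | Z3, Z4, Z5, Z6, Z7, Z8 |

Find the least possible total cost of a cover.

C2, C6 together cover every host (C2 ∪ C6 = {Z1, Z2, Z3, Z4, Z5, Z6, Z7, Z8}); total cost 2 + 7 = 9.
No covering selection has total cost below 9.

9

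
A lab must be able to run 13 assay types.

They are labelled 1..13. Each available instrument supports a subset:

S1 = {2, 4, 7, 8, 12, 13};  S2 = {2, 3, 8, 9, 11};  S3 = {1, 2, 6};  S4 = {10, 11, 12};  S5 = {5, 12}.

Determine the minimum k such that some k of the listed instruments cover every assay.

Take {S1, S2, S3, S4, S5}. Their union is {1, 2, 3, 4, 5, 6, 7, 8, 9, 10, 11, 12, 13}, which is all 13 assays.
No 4 of the 5 instruments cover everything (all 5 combinations miss at least one assay), so 5 is optimal.

5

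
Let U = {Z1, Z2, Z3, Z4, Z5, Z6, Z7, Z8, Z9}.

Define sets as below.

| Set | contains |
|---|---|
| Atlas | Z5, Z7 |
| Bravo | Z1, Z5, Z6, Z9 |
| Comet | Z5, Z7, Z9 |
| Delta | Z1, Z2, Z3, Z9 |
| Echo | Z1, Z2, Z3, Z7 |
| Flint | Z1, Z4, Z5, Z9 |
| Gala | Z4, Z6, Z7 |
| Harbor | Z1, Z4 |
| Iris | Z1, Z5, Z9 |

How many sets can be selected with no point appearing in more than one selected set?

2

Gala, Iris are pairwise disjoint (Gala={Z4,Z6,Z7}; Iris={Z1,Z5,Z9}).
Every remaining set overlaps one of these, and no 3 of the listed sets are pairwise disjoint, so 2 is the maximum.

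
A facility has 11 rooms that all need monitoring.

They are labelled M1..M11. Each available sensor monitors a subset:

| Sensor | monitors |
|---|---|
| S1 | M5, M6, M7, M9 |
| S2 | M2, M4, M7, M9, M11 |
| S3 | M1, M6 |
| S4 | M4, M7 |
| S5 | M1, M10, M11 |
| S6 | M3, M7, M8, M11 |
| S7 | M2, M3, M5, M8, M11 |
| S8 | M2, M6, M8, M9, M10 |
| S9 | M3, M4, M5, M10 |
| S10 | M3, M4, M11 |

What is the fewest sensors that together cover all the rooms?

4

Take {S2, S5, S7, S8}. Their union is {M1, M2, M3, M4, M5, M6, M7, M8, M9, M10, M11}, which is all 11 rooms.
No 3 of the 10 sensors cover everything (all 120 combinations miss at least one room), so 4 is optimal.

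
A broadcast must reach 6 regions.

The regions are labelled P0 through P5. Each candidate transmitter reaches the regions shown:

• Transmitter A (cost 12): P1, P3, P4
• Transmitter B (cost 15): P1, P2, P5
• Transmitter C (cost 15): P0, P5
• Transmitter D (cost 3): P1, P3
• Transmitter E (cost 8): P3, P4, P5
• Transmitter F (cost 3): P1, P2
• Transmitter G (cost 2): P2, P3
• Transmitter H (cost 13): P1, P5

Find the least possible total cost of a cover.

26

C, E, F together cover every region (C ∪ E ∪ F = {P0, P1, P2, P3, P4, P5}); total cost 15 + 8 + 3 = 26.
The greedy pick G, D, E, C costs 28; no covering selection beats 26.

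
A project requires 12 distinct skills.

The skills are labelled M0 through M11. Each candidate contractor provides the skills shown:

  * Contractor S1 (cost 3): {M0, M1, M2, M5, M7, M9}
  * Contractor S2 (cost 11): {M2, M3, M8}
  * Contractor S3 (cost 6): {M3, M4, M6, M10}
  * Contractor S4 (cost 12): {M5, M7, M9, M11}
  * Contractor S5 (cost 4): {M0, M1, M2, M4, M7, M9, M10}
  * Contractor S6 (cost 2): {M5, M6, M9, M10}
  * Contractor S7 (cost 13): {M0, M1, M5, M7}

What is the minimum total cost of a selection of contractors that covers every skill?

29

S2, S4, S5, S6 together cover every skill (S2 ∪ S4 ∪ S5 ∪ S6 = {M0, M1, M2, M3, M4, M5, M6, M7, M8, M9, M10, M11}); total cost 11 + 12 + 4 + 2 = 29.
The greedy pick S1, S6, S3, S2, S4 costs 34; no covering selection beats 29.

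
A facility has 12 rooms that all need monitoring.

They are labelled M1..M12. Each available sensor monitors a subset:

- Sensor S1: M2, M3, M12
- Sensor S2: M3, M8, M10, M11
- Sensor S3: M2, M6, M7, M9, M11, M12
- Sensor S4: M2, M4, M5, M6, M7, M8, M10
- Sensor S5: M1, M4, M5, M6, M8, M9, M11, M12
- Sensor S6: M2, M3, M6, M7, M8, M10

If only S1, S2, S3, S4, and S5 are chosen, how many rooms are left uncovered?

Union of S1, S2, S3, S4, S5 = {M1, M2, M3, M4, M5, M6, M7, M8, M9, M10, M11, M12} — that's every room, so 0 are uncovered.

0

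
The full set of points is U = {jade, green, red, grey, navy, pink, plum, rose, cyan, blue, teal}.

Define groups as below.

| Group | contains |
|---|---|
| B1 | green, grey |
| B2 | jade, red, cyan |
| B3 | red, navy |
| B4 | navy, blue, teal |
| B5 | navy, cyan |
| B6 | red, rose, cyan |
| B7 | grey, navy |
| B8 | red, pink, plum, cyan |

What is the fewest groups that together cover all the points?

5

B1, B2, B4, B6, and B8 cover everything between them: the union {jade, green, red, grey, navy, pink, plum, rose, cyan, blue, teal} is all of U.
No 4 of the 8 groups cover everything (all 70 combinations miss at least one point), so 5 is optimal.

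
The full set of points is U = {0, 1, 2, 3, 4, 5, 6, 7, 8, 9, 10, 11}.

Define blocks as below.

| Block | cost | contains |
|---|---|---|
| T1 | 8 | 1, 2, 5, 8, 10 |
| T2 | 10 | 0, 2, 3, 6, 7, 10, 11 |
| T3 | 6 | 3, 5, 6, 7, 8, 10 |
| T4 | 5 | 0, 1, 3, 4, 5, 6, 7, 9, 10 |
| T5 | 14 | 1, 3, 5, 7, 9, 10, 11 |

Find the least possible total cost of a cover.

T2, T3, T4 together cover every point (T2 ∪ T3 ∪ T4 = {0, 1, 2, 3, 4, 5, 6, 7, 8, 9, 10, 11}); total cost 10 + 6 + 5 = 21.
The greedy pick T4, T1, T2 costs 23; no covering selection beats 21.

21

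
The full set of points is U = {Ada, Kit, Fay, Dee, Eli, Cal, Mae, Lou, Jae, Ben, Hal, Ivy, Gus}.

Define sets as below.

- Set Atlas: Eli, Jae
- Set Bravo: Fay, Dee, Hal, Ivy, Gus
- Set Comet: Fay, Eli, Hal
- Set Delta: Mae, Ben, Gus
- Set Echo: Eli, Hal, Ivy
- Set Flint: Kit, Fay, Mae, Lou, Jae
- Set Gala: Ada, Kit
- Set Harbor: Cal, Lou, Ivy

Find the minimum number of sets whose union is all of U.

Take {Atlas, Bravo, Delta, Gala, Harbor}. Their union is {Ada, Kit, Fay, Dee, Eli, Cal, Mae, Lou, Jae, Ben, Hal, Ivy, Gus}, which is all 13 points.
No 4 of the 8 sets cover everything (all 70 combinations miss at least one point), so 5 is optimal.

5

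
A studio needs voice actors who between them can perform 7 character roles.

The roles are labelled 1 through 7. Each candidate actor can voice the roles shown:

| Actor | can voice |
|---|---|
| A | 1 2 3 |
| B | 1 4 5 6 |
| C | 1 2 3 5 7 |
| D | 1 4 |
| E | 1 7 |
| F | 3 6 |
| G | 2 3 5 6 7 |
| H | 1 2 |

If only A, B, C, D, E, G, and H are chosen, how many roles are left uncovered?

0

Union of A, B, C, D, E, G, H = {1, 2, 3, 4, 5, 6, 7} — that's every role, so 0 are uncovered.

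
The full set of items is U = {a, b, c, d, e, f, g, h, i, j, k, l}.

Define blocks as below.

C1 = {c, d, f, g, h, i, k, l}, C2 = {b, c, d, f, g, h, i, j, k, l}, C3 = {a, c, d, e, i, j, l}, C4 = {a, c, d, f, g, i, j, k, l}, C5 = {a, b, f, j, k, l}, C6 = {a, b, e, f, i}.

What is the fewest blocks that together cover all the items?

2

C2 and C6 cover everything between them: the union {a, b, c, d, e, f, g, h, i, j, k, l} is all of U.
No single block has all 12 items (the largest, C2, has 10), so 2 is optimal.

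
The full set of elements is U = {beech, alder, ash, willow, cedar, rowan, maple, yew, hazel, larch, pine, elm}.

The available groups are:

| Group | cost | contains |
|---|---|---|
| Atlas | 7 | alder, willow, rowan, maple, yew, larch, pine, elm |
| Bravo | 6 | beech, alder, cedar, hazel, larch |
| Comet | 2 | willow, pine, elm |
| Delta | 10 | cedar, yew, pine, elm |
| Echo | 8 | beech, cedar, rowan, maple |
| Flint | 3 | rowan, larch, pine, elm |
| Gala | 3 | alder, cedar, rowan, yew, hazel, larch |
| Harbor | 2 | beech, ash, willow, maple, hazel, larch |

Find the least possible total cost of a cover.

Comet, Gala, Harbor together cover every element (Comet ∪ Gala ∪ Harbor = {beech, alder, ash, willow, cedar, rowan, maple, yew, hazel, larch, pine, elm}); total cost 2 + 3 + 2 = 7.
No covering selection has total cost below 7.

7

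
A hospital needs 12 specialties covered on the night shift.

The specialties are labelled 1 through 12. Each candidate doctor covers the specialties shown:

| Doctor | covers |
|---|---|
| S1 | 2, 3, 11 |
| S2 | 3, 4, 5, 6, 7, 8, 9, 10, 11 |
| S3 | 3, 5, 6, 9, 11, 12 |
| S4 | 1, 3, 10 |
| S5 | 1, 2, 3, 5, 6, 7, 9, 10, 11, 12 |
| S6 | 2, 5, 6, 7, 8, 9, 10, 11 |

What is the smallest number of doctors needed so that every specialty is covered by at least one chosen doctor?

2

S2 and S5 together: S2 ∪ S5 = {1, 2, 3, 4, 5, 6, 7, 8, 9, 10, 11, 12} — every specialty is covered.
No single doctor has all 12 specialties (the largest, S5, has 10), so 2 is optimal.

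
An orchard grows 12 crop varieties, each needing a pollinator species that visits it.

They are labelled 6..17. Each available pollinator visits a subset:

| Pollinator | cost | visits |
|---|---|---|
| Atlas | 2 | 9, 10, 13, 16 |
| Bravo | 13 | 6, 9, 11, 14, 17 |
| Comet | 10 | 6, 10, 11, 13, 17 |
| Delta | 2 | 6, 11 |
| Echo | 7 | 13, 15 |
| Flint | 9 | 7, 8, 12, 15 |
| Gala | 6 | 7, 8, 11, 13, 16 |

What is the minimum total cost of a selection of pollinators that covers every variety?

24

Atlas, Bravo, Flint together cover every variety (Atlas ∪ Bravo ∪ Flint = {6, 7, 8, 9, 10, 11, 12, 13, 14, 15, 16, 17}); total cost 2 + 13 + 9 = 24.
The greedy pick Atlas, Delta, Flint, Bravo costs 26; no covering selection beats 24.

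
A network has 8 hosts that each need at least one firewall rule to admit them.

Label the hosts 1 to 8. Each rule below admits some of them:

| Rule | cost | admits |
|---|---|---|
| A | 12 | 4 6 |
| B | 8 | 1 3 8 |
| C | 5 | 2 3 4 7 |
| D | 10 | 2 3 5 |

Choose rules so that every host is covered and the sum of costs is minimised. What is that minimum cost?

35

A, B, C, D together cover every host (A ∪ B ∪ C ∪ D = {1, 2, 3, 4, 5, 6, 7, 8}); total cost 12 + 8 + 5 + 10 = 35.
No covering selection has total cost below 35.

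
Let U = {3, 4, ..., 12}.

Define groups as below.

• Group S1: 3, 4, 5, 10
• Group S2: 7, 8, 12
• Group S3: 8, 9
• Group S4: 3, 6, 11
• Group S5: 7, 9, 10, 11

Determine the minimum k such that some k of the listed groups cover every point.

4

Take {S1, S2, S4, S5}. Their union is {3, 4, 5, 6, 7, 8, 9, 10, 11, 12}, which is all 10 points.
Only S4 contains 6, so S4 is forced; the remaining 7 points need at least 3 more groups (each remaining group adds at most 3) — so at least 4 groups are needed, and 4 is optimal.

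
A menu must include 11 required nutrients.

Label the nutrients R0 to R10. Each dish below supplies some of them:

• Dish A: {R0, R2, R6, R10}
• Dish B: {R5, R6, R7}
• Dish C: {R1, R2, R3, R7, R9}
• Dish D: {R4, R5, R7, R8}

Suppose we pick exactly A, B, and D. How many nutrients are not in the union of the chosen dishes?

Union of A, B, D = {R0, R2, R4, R5, R6, R7, R8, R10}.
Not covered: R1, R3, R9 — 3 nutrients.

3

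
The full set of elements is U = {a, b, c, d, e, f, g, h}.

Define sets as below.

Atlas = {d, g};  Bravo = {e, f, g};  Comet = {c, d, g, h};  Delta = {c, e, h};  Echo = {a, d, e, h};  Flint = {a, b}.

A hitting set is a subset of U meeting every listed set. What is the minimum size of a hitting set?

Take T = {a, d, e}. Each listed set contains at least one of these, so T is a hitting set of size 3.
The sets Atlas, Delta, Flint are pairwise disjoint, so any hitting set needs a separate element for each — at least 3. Hence 3 is optimal.

3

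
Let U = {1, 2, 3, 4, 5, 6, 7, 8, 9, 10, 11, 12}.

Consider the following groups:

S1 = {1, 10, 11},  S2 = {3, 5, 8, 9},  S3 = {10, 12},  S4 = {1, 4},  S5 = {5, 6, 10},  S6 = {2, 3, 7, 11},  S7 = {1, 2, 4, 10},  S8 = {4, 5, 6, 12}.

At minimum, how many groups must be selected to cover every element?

4

Take {S1, S2, S6, S8}. Their union is {1, 2, 3, 4, 5, 6, 7, 8, 9, 10, 11, 12}, which is all 12 elements.
No 3 of the 8 groups cover everything (all 56 combinations miss at least one element), so 4 is optimal.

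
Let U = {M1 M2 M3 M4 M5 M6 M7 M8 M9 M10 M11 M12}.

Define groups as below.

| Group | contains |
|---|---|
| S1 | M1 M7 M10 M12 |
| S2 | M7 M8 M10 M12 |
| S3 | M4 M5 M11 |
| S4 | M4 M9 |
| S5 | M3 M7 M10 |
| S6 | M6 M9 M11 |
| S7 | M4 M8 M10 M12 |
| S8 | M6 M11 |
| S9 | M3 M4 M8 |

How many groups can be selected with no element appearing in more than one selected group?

S2, S4, S8 are pairwise disjoint (S2={M7,M8,M10,M12}; S4={M4,M9}; S8={M6,M11}).
Every remaining group overlaps one of these, and no 4 of the listed groups are pairwise disjoint, so 3 is the maximum.

3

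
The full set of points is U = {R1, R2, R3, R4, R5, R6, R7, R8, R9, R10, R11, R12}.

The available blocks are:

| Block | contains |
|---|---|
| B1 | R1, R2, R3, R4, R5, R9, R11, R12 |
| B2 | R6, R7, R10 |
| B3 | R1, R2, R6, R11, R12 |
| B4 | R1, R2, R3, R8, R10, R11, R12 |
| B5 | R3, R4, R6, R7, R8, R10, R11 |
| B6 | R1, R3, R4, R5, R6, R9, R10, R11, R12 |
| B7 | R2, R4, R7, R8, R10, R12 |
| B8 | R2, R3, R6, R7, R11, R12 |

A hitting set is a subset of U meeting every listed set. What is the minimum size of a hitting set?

2

The 2 points {R2, R6} hit every block.
The blocks B1, B2 are pairwise disjoint, so any hitting set needs a separate point for each — at least 2. Hence 2 is optimal.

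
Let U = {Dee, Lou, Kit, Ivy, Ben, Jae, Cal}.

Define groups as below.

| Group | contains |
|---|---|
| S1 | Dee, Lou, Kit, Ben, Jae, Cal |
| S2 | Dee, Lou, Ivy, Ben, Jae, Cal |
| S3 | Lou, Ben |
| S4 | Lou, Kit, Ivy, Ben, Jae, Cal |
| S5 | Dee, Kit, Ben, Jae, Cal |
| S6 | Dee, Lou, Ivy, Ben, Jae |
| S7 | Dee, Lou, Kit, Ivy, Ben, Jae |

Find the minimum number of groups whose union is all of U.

Take {S2, S7}. Their union is {Dee, Lou, Kit, Ivy, Ben, Jae, Cal}, which is all 7 elements.
No single group has all 7 elements (the largest, S1, has 6), so 2 is optimal.

2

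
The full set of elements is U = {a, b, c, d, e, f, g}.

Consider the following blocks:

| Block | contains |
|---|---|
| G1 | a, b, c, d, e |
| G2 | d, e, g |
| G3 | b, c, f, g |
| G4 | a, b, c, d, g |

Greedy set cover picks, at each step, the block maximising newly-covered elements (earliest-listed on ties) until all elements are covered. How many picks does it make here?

Greedy: pick G1 (covers 5 new) → pick G3 (covers 2 new). Total picks: 2.

2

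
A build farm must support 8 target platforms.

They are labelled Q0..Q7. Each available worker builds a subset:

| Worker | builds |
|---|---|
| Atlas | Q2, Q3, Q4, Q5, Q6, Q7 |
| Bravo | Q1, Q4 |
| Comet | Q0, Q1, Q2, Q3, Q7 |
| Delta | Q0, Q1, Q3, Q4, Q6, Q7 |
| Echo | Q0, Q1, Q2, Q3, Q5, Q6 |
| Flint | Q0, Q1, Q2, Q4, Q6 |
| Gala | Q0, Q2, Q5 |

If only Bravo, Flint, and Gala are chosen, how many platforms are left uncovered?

2

Union of Bravo, Flint, Gala = {Q0, Q1, Q2, Q4, Q5, Q6}.
Not covered: Q3, Q7 — 2 platforms.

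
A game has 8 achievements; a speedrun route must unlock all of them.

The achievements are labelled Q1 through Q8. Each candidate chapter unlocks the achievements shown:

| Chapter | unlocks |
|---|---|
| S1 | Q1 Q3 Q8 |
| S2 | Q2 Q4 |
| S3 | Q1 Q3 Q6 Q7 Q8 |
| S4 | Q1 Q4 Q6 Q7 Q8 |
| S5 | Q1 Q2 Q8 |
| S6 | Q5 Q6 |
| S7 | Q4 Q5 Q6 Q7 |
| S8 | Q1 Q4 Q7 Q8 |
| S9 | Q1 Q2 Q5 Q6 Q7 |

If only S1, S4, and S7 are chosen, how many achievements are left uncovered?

Union of S1, S4, S7 = {Q1, Q3, Q4, Q5, Q6, Q7, Q8}.
Not covered: Q2 — 1 achievement.

1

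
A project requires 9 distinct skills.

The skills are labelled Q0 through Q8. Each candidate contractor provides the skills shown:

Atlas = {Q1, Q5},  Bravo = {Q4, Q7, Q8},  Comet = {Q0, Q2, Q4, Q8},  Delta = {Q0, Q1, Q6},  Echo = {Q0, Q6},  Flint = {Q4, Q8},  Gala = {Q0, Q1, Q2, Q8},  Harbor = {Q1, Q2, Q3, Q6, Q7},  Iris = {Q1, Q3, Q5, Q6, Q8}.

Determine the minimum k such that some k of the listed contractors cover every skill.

Comet and Harbor and Iris together: Comet ∪ Harbor ∪ Iris = {Q0, Q1, Q2, Q3, Q4, Q5, Q6, Q7, Q8} — every skill is covered.
No 2 of the 9 contractors cover everything (all 36 combinations miss at least one skill), so 3 is optimal.

3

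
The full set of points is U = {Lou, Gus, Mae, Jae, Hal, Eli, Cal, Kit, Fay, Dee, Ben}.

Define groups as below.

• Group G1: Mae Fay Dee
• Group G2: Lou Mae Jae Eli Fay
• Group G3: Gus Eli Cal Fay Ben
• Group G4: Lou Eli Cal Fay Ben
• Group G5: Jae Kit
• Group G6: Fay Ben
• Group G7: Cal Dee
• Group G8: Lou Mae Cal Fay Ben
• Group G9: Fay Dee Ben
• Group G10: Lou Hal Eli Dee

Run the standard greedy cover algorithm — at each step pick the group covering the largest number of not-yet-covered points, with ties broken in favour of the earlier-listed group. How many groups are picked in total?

Greedy: pick G2 (covers 5 new) → pick G3 (covers 3 new) → pick G10 (covers 2 new) → pick G5 (covers 1 new). Total picks: 4.

4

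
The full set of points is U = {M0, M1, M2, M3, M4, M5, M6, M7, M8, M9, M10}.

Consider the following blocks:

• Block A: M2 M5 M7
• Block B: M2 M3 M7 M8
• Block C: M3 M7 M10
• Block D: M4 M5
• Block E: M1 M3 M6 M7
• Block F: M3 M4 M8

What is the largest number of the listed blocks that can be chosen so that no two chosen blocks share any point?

2

B, D are pairwise disjoint (B={M2,M3,M7,M8}; D={M4,M5}).
Every remaining block overlaps one of these, and no 3 of the listed blocks are pairwise disjoint, so 2 is the maximum.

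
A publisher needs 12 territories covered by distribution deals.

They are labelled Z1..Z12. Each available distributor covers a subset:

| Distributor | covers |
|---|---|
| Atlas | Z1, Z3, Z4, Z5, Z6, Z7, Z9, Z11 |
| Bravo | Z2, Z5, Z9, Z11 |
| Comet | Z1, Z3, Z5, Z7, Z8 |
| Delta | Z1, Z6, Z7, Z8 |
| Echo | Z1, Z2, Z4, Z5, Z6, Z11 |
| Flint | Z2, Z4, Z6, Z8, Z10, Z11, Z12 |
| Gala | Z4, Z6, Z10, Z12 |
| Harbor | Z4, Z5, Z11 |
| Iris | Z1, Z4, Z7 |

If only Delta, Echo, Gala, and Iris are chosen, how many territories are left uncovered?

2

Union of Delta, Echo, Gala, Iris = {Z1, Z2, Z4, Z5, Z6, Z7, Z8, Z10, Z11, Z12}.
Not covered: Z3, Z9 — 2 territories.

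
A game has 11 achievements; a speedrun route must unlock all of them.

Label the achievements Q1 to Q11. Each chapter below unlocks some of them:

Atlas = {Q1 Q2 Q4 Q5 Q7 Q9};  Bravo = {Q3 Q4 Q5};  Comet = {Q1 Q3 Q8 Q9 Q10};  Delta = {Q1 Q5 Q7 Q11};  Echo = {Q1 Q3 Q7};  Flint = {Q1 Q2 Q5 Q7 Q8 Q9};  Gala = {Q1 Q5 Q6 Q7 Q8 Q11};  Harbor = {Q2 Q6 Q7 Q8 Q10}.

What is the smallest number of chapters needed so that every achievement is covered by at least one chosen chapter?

3

Atlas and Comet and Gala together: Atlas ∪ Comet ∪ Gala = {Q1, Q2, Q3, Q4, Q5, Q6, Q7, Q8, Q9, Q10, Q11} — every achievement is covered.
No 2 of the 8 chapters cover everything (all 28 combinations miss at least one achievement), so 3 is optimal.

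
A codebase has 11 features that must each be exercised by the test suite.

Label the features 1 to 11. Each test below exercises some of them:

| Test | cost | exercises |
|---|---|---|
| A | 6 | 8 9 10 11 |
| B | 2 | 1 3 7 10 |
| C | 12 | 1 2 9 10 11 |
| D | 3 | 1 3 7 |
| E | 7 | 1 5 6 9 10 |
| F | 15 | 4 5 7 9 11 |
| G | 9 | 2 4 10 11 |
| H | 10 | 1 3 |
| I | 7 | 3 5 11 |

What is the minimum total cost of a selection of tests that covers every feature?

A, B, E, G together cover every feature (A ∪ B ∪ E ∪ G = {1, 2, 3, 4, 5, 6, 7, 8, 9, 10, 11}); total cost 6 + 2 + 7 + 9 = 24.
No covering selection has total cost below 24.

24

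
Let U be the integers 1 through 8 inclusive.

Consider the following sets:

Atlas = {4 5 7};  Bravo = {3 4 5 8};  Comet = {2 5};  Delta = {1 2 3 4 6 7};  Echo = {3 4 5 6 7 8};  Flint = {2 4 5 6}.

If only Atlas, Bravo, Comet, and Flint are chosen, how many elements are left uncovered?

1

Union of Atlas, Bravo, Comet, Flint = {2, 3, 4, 5, 6, 7, 8}.
Not covered: 1 — 1 element.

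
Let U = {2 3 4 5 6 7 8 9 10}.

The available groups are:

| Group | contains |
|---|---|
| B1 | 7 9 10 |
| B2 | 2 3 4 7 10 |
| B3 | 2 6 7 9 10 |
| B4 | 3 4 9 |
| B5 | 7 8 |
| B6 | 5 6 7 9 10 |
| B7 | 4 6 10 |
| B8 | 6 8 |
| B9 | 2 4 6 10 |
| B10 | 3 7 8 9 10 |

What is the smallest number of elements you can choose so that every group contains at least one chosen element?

H = {8, 9, 10} meets every group (each contains at least one member of H), and |H| = 3.
No choice of 2 elements meets every group, so 3 is the minimum.

3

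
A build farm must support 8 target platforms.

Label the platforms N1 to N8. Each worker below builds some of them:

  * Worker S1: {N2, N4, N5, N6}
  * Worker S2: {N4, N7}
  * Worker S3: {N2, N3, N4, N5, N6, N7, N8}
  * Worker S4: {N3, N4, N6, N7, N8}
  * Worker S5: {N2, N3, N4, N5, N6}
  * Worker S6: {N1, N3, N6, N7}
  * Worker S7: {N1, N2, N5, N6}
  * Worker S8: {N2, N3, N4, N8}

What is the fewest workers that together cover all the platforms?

2

S4 and S7 together: S4 ∪ S7 = {N1, N2, N3, N4, N5, N6, N7, N8} — every platform is covered.
No single worker has all 8 platforms (the largest, S3, has 7), so 2 is optimal.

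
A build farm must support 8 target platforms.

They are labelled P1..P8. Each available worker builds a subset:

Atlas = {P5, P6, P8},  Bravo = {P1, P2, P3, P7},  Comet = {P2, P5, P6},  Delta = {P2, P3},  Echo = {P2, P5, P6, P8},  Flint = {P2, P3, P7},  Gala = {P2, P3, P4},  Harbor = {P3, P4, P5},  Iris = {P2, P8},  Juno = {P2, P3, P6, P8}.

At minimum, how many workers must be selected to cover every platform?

Take {Atlas, Bravo, Gala}. Their union is {P1, P2, P3, P4, P5, P6, P7, P8}, which is all 8 platforms.
Only Bravo contains P1, so Bravo is forced; the remaining 4 platforms need at least 2 more workers (each remaining worker adds at most 3) — so at least 3 workers are needed, and 3 is optimal.

3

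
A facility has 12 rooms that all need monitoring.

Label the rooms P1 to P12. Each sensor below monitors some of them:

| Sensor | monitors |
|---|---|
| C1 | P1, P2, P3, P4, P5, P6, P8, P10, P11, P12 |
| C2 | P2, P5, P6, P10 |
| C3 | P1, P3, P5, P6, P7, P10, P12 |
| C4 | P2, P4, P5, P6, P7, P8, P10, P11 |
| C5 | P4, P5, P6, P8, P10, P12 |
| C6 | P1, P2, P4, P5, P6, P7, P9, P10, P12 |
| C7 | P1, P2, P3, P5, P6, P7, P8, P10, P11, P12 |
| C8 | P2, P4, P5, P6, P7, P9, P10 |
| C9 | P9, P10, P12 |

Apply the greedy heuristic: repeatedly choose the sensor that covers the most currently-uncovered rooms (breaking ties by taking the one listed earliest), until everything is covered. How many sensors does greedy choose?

Greedy: pick C1 (covers 10 new) → pick C6 (covers 2 new). Total picks: 2.

2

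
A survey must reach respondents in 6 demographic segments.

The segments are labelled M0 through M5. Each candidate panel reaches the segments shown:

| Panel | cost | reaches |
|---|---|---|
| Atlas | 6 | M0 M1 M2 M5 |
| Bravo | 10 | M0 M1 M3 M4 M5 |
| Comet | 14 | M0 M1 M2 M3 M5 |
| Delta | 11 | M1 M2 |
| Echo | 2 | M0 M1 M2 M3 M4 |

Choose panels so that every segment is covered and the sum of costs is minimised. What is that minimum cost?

Atlas, Echo together cover every segment (Atlas ∪ Echo = {M0, M1, M2, M3, M4, M5}); total cost 6 + 2 = 8.
No covering selection has total cost below 8.

8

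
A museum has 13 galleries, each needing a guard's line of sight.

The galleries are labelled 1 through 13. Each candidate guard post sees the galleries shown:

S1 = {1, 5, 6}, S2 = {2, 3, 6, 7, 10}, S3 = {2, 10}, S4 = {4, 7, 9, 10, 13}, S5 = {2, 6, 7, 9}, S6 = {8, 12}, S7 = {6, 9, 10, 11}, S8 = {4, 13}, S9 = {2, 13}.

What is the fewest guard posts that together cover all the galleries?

Take {S1, S2, S6, S7, S8}. Their union is {1, 2, 3, 4, 5, 6, 7, 8, 9, 10, 11, 12, 13}, which is all 13 galleries.
No 4 of the 9 guard posts cover everything (all 126 combinations miss at least one gallery), so 5 is optimal.

5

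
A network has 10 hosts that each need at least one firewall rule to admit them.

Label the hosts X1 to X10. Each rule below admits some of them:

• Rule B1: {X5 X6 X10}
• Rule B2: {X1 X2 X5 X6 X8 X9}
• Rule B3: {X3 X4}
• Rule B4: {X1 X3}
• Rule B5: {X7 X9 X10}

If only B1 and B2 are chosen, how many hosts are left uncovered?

Union of B1, B2 = {X1, X2, X5, X6, X8, X9, X10}.
Not covered: X3, X4, X7 — 3 hosts.

3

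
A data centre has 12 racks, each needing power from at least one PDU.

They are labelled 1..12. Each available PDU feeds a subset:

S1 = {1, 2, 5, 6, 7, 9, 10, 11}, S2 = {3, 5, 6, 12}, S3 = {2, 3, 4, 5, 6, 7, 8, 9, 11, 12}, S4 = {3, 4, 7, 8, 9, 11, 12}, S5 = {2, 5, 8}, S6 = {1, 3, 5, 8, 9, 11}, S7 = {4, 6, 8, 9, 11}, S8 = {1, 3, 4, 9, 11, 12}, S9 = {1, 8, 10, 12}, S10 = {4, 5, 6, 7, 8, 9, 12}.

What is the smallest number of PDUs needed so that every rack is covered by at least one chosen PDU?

2

S1 and S3 together: S1 ∪ S3 = {1, 2, 3, 4, 5, 6, 7, 8, 9, 10, 11, 12} — every rack is covered.
No single PDU has all 12 racks (the largest, S3, has 10), so 2 is optimal.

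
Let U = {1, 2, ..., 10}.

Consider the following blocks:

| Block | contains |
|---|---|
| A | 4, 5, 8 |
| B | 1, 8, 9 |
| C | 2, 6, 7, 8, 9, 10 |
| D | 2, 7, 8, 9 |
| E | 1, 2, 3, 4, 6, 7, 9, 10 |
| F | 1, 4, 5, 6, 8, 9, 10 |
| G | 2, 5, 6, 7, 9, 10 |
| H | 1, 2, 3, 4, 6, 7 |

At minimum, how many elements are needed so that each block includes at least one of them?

2

Take T = {4, 9}. Each listed block contains at least one of these, so T is a hitting set of size 2.
No single element lies in every block, so at least 2 are needed and 2 is optimal.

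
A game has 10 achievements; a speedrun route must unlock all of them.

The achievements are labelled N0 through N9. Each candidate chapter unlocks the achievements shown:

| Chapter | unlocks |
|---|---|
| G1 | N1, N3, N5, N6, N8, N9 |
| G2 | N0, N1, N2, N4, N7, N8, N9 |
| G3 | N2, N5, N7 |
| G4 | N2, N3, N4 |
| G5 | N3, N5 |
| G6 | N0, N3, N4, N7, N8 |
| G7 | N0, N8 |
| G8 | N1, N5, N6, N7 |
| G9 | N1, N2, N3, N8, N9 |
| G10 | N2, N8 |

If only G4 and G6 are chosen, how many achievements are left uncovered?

4

Union of G4, G6 = {N0, N2, N3, N4, N7, N8}.
Not covered: N1, N5, N6, N9 — 4 achievements.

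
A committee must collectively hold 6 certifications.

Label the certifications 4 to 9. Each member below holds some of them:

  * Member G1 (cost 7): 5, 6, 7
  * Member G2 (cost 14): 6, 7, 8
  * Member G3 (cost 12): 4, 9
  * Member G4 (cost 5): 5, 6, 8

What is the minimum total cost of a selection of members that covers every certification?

G1, G3, G4 together cover every certification (G1 ∪ G3 ∪ G4 = {4, 5, 6, 7, 8, 9}); total cost 7 + 12 + 5 = 24.
No covering selection has total cost below 24.

24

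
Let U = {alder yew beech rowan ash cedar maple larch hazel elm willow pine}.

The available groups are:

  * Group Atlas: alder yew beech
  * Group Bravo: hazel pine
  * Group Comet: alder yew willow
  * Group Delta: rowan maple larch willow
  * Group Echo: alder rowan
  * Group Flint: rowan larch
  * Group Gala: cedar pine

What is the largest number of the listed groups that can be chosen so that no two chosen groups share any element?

3

Atlas, Bravo, Flint are pairwise disjoint (Atlas={alder,yew,beech}; Bravo={hazel,pine}; Flint={rowan,larch}).
Every remaining group overlaps one of these, and no 4 of the listed groups are pairwise disjoint, so 3 is the maximum.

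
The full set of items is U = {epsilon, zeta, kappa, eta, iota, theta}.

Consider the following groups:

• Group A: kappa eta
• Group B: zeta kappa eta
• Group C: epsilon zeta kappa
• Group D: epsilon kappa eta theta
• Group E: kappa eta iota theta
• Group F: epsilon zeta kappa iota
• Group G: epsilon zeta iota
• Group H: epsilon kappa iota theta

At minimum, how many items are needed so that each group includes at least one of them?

The 2 items {epsilon, kappa} hit every group.
The groups A, G are pairwise disjoint, so any hitting set needs a separate item for each — at least 2. Hence 2 is optimal.

2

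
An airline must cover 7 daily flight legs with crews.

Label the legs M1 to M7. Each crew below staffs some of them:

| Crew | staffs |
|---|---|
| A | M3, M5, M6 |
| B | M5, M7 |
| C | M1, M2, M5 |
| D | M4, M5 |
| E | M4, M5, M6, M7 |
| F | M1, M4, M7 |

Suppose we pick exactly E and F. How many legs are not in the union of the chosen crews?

Union of E, F = {M1, M4, M5, M6, M7}.
Not covered: M2, M3 — 2 legs.

2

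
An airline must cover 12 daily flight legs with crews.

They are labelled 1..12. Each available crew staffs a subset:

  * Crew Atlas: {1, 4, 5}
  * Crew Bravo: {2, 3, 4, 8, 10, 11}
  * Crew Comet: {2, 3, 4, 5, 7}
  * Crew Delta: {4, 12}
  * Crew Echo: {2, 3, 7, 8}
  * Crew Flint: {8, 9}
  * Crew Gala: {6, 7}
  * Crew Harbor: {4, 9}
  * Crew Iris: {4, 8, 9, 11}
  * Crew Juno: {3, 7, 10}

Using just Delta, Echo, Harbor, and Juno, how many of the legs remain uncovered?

4

Union of Delta, Echo, Harbor, Juno = {2, 3, 4, 7, 8, 9, 10, 12}.
Not covered: 1, 5, 6, 11 — 4 legs.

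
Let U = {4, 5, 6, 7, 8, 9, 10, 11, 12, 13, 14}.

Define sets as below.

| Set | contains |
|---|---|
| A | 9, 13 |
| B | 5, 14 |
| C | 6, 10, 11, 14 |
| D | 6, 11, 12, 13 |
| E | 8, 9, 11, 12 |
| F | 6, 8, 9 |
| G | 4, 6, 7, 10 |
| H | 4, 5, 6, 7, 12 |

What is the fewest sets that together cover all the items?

4

A and B and E and G together: A ∪ B ∪ E ∪ G = {4, 5, 6, 7, 8, 9, 10, 11, 12, 13, 14} — every item is covered.
No 3 of the 8 sets cover everything (all 56 combinations miss at least one item), so 4 is optimal.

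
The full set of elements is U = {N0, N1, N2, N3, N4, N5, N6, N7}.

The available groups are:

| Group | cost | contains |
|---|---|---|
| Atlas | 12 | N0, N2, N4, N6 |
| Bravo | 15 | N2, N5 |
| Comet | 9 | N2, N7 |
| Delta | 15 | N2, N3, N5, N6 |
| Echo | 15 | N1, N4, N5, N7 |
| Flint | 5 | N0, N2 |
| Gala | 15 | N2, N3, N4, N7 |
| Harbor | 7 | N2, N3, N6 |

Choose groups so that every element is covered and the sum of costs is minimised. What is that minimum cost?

Echo, Flint, Harbor together cover every element (Echo ∪ Flint ∪ Harbor = {N0, N1, N2, N3, N4, N5, N6, N7}); total cost 15 + 5 + 7 = 27.
No covering selection has total cost below 27.

27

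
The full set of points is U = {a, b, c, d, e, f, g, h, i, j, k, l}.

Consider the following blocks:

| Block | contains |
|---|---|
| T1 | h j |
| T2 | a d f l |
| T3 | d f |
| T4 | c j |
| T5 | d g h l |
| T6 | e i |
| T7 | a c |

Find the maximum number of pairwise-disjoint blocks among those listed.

T1, T3, T6, T7 are pairwise disjoint (T1={h,j}; T3={d,f}; T6={e,i}; T7={a,c}).
Every remaining block overlaps one of these, and no 5 of the listed blocks are pairwise disjoint, so 4 is the maximum.

4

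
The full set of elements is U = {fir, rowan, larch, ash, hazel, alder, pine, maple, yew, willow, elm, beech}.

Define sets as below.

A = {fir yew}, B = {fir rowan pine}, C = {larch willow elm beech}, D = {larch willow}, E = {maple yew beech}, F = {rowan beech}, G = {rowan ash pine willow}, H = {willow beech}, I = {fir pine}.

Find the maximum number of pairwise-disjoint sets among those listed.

B, D, E are pairwise disjoint (B={fir,rowan,pine}; D={larch,willow}; E={maple,yew,beech}).
Every remaining set overlaps one of these, and no 4 of the listed sets are pairwise disjoint, so 3 is the maximum.

3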